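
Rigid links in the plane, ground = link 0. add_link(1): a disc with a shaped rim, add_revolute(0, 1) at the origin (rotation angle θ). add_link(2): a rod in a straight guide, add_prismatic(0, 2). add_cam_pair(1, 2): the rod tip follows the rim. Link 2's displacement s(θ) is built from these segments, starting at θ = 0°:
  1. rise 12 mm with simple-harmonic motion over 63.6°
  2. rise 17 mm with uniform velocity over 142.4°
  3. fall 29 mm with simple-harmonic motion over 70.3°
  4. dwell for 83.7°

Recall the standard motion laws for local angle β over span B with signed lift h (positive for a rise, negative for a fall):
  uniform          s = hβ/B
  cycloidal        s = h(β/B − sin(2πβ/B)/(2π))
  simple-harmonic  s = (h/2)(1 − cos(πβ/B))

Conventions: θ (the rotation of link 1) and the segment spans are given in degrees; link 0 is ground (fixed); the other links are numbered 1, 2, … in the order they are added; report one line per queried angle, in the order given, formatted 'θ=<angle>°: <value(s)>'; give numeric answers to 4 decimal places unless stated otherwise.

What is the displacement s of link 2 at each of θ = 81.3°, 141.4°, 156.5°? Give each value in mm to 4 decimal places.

segment 1 (0° to 63.6°, simple-harmonic, h = 12) is passed completely: s = 0.0000 + (12) = 12.0000
θ = 81.3° falls in segment 2 (63.6° to 206°, uniform, h = 17): β = 81.3 − 63.6 = 17.7°, B = 142.4°; Δs = 17·17.7/142.4 = 2.1131; s = 12.0000 + 2.1131 = 14.1131
θ = 141.4° falls in segment 2 (63.6° to 206°, uniform, h = 17): β = 141.4 − 63.6 = 77.8°, B = 142.4°; Δs = 17·77.8/142.4 = 9.2879; s = 12.0000 + 9.2879 = 21.2879
θ = 156.5° falls in segment 2 (63.6° to 206°, uniform, h = 17): β = 156.5 − 63.6 = 92.9°, B = 142.4°; Δs = 17·92.9/142.4 = 11.0906; s = 12.0000 + 11.0906 = 23.0906

θ=81.3°: 14.1131
θ=141.4°: 21.2879
θ=156.5°: 23.0906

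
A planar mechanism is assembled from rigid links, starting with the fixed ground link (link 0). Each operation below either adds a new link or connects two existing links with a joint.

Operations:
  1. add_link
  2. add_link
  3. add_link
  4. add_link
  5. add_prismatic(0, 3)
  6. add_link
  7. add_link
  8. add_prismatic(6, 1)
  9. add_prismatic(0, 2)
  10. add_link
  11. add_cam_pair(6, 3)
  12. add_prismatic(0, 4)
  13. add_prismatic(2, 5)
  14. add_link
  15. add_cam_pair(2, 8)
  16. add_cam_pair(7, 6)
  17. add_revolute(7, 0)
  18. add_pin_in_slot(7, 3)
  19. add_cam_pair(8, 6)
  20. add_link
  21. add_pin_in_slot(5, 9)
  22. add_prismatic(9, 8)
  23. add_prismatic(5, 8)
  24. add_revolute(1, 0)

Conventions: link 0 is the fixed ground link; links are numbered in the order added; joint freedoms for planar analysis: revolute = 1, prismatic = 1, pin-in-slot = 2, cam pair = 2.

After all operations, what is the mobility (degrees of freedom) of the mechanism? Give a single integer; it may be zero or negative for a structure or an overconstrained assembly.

L=1 J1=0 J2=0
add link → L=2 J1=0 J2=0
add link → L=3 J1=0 J2=0
add link → L=4 J1=0 J2=0
add link → L=5 J1=0 J2=0
P@0,3 dof=1 J1 → L=5 J1=1 J2=0
add link → L=6 J1=1 J2=0
add link → L=7 J1=1 J2=0
P@6,1 dof=1 J1 → L=7 J1=2 J2=0
P@0,2 dof=1 J1 → L=7 J1=3 J2=0
add link → L=8 J1=3 J2=0
C@6,3 dof=2 J2 → L=8 J1=3 J2=1
P@0,4 dof=1 J1 → L=8 J1=4 J2=1
P@2,5 dof=1 J1 → L=8 J1=5 J2=1
add link → L=9 J1=5 J2=1
C@2,8 dof=2 J2 → L=9 J1=5 J2=2
C@7,6 dof=2 J2 → L=9 J1=5 J2=3
R@7,0 dof=1 J1 → L=9 J1=6 J2=3
PS@7,3 dof=2 J2 → L=9 J1=6 J2=4
C@8,6 dof=2 J2 → L=9 J1=6 J2=5
add link → L=10 J1=6 J2=5
PS@5,9 dof=2 J2 → L=10 J1=6 J2=6
P@9,8 dof=1 J1 → L=10 J1=7 J2=6
P@5,8 dof=1 J1 → L=10 J1=8 J2=6
R@1,0 dof=1 J1 → L=10 J1=9 J2=6
M=3(L−1)−2J1−J2=3·9−2·9−6=3

M = 3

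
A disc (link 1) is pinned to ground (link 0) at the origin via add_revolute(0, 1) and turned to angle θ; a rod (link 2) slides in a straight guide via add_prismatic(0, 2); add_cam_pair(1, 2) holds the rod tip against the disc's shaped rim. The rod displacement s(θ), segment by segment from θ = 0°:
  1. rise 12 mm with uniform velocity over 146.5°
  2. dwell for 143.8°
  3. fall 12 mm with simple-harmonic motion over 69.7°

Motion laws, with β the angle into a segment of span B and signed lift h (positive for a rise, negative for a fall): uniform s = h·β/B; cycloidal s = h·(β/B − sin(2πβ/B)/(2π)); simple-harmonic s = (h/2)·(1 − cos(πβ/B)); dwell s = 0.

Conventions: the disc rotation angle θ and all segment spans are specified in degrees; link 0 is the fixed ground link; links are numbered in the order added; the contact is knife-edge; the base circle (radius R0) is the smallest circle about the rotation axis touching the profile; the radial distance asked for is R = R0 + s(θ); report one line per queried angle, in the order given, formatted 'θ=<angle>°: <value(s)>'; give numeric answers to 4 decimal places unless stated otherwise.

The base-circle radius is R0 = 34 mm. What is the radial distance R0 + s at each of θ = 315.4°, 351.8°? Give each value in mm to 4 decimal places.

segment 1 (0° to 146.5°, uniform, h = 12) is passed completely: s = 0.0000 + (12) = 12.0000
segment 2 (146.5° to 290.3°, dwell): s unchanged at 12.0000
θ = 315.4° falls in segment 3 (290.3° to 360°, simple-harmonic, h = -12): β = 315.4 − 290.3 = 25.1°, B = 69.7°; Δs = -12/2·(1 − cos(π·0.3601)) = -3.4473; s = 12.0000 − 3.4473 = 8.5527
θ = 351.8° falls in segment 3 (290.3° to 360°, simple-harmonic, h = -12): β = 351.8 − 290.3 = 61.5°, B = 69.7°; Δs = -12/2·(1 − cos(π·0.8824)) = -11.5948; s = 12.0000 − 11.5948 = 0.4052
θ=315.4°: R = R0 + s = 34 + 8.5527 = 42.5527
θ=351.8°: R = R0 + s = 34 + 0.4052 = 34.4052

θ=315.4°: 42.5527
θ=351.8°: 34.4052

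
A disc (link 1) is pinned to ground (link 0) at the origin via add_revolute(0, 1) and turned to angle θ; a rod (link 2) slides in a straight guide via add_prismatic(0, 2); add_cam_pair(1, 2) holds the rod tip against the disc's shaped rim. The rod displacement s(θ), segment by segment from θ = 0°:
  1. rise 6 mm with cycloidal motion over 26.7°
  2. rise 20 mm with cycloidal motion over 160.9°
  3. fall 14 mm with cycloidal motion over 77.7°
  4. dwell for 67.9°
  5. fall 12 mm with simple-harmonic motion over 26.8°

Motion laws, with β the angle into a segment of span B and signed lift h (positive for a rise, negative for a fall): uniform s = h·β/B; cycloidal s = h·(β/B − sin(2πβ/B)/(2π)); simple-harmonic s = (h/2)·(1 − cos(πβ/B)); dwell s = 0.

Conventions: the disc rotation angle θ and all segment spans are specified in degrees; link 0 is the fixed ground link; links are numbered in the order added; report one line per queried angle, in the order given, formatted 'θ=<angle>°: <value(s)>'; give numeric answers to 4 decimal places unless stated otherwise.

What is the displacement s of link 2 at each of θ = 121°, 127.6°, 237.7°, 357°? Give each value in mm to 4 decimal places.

segment 1 (0° to 26.7°, cycloidal, h = 6) is passed completely: s = 0.0000 + (6) = 6.0000
θ = 121° falls in segment 2 (26.7° to 187.6°, cycloidal, h = 20): β = 121 − 26.7 = 94.3°, B = 160.9°; Δs = 20·(0.5861 − sin(2π·0.5861)/(2π)) = 13.3604; s = 6.0000 + 13.3604 = 19.3604
θ = 127.6° falls in segment 2 (26.7° to 187.6°, cycloidal, h = 20): β = 127.6 − 26.7 = 100.9°, B = 160.9°; Δs = 20·(0.6271 − sin(2π·0.6271)/(2π)) = 14.8222; s = 6.0000 + 14.8222 = 20.8222
segment 2 (26.7° to 187.6°, cycloidal, h = 20) is passed completely: s = 6.0000 + (20) = 26.0000
θ = 237.7° falls in segment 3 (187.6° to 265.3°, cycloidal, h = -14): β = 237.7 − 187.6 = 50.1°, B = 77.7°; Δs = -14·(0.6448 − sin(2π·0.6448)/(2π)) = -10.7858; s = 26.0000 − 10.7858 = 15.2142
segment 3 (187.6° to 265.3°, cycloidal, h = -14) is passed completely: s = 26.0000 + (-14) = 12.0000
segment 4 (265.3° to 333.2°, dwell): s unchanged at 12.0000
θ = 357° falls in segment 5 (333.2° to 360°, simple-harmonic, h = -12): β = 357 − 333.2 = 23.8°, B = 26.8°; Δs = -12/2·(1 − cos(π·0.8881)) = -11.6328; s = 12.0000 − 11.6328 = 0.3672

θ=121°: 19.3604
θ=127.6°: 20.8222
θ=237.7°: 15.2142
θ=357°: 0.3672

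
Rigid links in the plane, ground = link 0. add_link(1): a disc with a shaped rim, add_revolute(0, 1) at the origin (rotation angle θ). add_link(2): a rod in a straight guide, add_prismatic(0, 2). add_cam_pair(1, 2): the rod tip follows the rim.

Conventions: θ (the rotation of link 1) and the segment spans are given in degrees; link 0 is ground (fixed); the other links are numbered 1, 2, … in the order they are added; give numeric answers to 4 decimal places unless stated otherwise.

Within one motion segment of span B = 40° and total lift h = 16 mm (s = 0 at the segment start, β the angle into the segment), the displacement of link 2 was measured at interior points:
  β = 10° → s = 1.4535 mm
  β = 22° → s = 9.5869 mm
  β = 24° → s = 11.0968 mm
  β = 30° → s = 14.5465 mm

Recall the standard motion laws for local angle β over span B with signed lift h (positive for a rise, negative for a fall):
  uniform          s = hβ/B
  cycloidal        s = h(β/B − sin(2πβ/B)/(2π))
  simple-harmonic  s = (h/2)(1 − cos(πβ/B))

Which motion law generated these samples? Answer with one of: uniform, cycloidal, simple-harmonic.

candidates at β/B = r: uniform s = h·r (linear in β); cycloidal s = h·(r − sin(2πr)/(2π)); simple-harmonic s = (h/2)(1 − cos(πr))
β=10°: printed 1.4535 | uniform 4.0000, cycloidal 1.4535, simple-harmonic 2.3431
β=22°: printed 9.5869 | uniform 8.8000, cycloidal 9.5869, simple-harmonic 9.2515
β=24°: printed 11.0968 | uniform 9.6000, cycloidal 11.0968, simple-harmonic 10.4721
β=30°: printed 14.5465 | uniform 12.0000, cycloidal 14.5465, simple-harmonic 13.6569
only one law matches every sample → cycloidal

cycloidal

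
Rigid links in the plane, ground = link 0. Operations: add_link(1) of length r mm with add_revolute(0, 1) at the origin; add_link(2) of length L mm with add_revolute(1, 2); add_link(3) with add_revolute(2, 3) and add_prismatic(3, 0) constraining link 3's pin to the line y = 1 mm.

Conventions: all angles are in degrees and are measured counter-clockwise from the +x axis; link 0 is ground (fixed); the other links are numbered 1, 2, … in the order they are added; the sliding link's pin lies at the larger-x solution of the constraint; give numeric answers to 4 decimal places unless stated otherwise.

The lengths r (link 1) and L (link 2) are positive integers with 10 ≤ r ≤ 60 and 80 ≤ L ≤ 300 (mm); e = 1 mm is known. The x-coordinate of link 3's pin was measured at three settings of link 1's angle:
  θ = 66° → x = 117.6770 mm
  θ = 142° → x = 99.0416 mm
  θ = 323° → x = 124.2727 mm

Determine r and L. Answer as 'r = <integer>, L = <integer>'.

constraint per measurement: (x − r cos θ)² + (r sin θ − e)² = L²
subtracting the θ₁ and θ₂ equations cancels the r² and L² terms:
r = (x₁² − x₂²) / (2[(x₁cos θ₁ + e sin θ₁) − (x₂cos θ₂ + e sin θ₂)]) = 16.0000 → r = 16
L² = (x₁ − r cos θ₁)² + (r sin θ₁ − e)² = 12544.0093 → L = 112.0000 → L = 112
check at θ₃=323°: x = 124.2727 (printed 124.2727) ✓

r = 16, L = 112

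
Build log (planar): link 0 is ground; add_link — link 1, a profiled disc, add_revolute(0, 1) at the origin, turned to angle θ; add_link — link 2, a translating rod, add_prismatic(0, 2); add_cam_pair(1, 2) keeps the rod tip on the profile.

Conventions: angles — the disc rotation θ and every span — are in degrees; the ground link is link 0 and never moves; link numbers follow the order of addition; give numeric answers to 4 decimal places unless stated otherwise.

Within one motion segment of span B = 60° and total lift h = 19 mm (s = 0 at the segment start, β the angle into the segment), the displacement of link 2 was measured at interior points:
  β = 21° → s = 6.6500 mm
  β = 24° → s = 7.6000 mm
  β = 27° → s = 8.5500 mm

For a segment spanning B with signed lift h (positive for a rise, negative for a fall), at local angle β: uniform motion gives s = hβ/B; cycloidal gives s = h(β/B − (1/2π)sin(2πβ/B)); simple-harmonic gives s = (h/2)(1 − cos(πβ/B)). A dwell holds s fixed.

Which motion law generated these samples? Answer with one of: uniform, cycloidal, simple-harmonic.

candidates at β/B = r: uniform s = h·r (linear in β); cycloidal s = h·(r − sin(2πr)/(2π)); simple-harmonic s = (h/2)(1 − cos(πr))
β=21°: printed 6.6500 | uniform 6.6500, cycloidal 4.2036, simple-harmonic 5.1871
β=24°: printed 7.6000 | uniform 7.6000, cycloidal 5.8226, simple-harmonic 6.5643
β=27°: printed 8.5500 | uniform 8.5500, cycloidal 7.6155, simple-harmonic 8.0139
only one law matches every sample → uniform

uniform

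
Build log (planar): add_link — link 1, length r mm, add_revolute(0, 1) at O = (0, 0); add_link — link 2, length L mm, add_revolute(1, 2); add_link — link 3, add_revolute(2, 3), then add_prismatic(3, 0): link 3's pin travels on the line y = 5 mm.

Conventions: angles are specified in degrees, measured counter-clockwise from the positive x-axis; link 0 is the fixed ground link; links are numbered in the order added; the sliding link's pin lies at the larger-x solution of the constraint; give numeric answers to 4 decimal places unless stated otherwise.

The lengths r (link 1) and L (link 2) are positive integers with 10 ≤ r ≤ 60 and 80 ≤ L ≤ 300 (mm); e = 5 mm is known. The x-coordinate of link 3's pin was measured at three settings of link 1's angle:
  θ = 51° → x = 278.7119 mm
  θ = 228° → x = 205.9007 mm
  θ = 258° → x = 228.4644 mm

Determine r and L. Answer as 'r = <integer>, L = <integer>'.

constraint per measurement: (x − r cos θ)² + (r sin θ − e)² = L²
subtracting the θ₁ and θ₂ equations cancels the r² and L² terms:
r = (x₁² − x₂²) / (2[(x₁cos θ₁ + e sin θ₁) − (x₂cos θ₂ + e sin θ₂)]) = 55.0000 → r = 55
L² = (x₁ − r cos θ₁)² + (r sin θ₁ − e)² = 61008.9939 → L = 247.0000 → L = 247
check at θ₃=258°: x = 228.4644 (printed 228.4644) ✓

r = 55, L = 247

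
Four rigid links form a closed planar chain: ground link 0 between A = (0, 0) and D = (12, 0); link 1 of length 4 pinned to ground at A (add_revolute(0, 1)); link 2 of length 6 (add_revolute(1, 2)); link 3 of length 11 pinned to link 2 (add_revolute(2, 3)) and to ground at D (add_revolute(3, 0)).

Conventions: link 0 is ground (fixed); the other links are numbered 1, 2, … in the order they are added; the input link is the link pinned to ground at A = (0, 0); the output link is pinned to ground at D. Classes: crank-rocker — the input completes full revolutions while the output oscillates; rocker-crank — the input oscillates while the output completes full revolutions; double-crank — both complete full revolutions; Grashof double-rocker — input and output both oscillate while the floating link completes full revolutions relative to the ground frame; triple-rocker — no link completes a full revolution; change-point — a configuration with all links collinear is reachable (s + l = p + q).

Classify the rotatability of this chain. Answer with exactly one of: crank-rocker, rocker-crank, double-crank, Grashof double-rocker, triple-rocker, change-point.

lengths: ground=12, input=4, coupler=6, output=11
sorted: s=4 (shortest), l=12 (longest), p+q=17
s + l = 16 vs p + q = 17
s + l < p + q (Grashof) with shortest = input link → crank-rocker

crank-rocker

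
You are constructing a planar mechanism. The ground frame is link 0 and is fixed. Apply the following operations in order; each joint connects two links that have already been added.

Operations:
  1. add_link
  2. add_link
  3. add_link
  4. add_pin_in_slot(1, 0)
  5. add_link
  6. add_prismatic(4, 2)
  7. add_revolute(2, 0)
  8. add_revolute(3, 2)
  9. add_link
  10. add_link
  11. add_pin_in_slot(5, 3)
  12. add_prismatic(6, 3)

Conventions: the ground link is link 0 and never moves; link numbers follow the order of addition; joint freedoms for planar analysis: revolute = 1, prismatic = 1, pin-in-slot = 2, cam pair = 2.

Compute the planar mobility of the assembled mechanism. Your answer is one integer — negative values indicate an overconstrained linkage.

L=1 J1=0 J2=0
add link → L=2 J1=0 J2=0
add link → L=3 J1=0 J2=0
add link → L=4 J1=0 J2=0
PS@1,0 dof=2 J2 → L=4 J1=0 J2=1
add link → L=5 J1=0 J2=1
P@4,2 dof=1 J1 → L=5 J1=1 J2=1
R@2,0 dof=1 J1 → L=5 J1=2 J2=1
R@3,2 dof=1 J1 → L=5 J1=3 J2=1
add link → L=6 J1=3 J2=1
add link → L=7 J1=3 J2=1
PS@5,3 dof=2 J2 → L=7 J1=3 J2=2
P@6,3 dof=1 J1 → L=7 J1=4 J2=2
M=3(L−1)−2J1−J2=3·6−2·4−2=8

M = 8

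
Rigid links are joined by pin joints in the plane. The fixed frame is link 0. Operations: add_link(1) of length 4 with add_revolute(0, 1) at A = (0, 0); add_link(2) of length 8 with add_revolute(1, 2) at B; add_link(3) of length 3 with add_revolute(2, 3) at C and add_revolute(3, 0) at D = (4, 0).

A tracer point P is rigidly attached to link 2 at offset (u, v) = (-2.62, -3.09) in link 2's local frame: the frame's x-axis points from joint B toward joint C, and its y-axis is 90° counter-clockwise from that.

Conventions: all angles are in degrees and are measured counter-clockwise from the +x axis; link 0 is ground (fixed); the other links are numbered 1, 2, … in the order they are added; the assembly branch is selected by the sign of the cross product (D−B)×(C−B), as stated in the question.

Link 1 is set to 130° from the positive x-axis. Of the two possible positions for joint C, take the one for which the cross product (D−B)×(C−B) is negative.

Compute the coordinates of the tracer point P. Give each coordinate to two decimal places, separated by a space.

A=(0,0), D=(4.00,0)
B = A + 4.00·(cos130°, sin130°) = (-2.5712, 3.0642)
|BD| = 7.2505
circle(B,8.00) ∩ circle(D,3.00): a=7.4181, h=2.9953
  candidates: C₊=(5.4178,2.6438) cross=21.717; C₋=(2.8861,-2.7855) cross=-21.717
  branch - wants cross < 0 → take C=(2.8861,-2.7855) (cross=-21.717)
ex = (C−B)/|BC| = (0.6822,-0.7312); ey = (0.7312,0.6822)
P = B + -2.62·ex + -3.09·ey = (-6.6178,2.8721)

-6.62 2.87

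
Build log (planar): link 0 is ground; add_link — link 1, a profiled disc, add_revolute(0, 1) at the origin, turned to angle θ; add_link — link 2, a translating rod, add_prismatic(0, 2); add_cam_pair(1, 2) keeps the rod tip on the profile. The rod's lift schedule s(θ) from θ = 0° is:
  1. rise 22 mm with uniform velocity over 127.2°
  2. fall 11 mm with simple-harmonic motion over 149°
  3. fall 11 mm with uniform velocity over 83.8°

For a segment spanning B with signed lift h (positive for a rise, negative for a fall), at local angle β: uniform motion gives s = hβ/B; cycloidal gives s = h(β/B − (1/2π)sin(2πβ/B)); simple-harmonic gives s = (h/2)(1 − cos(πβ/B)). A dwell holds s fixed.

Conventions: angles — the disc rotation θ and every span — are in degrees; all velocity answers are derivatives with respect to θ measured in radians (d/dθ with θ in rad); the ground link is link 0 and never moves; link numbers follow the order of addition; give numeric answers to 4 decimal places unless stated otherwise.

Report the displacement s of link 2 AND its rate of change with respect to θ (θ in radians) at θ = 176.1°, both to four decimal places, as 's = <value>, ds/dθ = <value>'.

seg 1 [0°–127.2°] uniform, h=22: full span → s += 22 → s = 22.0000
seg 2 [127.2°–276.2°] simple-harmonic, h=-11: θ=176.1° here. β=48.9, B=149. -11/2·(1 − cos(π·0.3282)) = -2.6734 → s = 19.3266
velocity in seg [127.2°–276.2°] (simple-harmonic), θ in radians: β = 48.9° = 0.8535 rad, B = 149° = 2.6005 rad; ds/dθ = (πh/(2B)) sin(πβ/B) = (π·(-11)/(2·2.6005)) sin(π·0.3282) = -5.699677 mm/rad

s = 19.3266, ds/dθ = -5.6997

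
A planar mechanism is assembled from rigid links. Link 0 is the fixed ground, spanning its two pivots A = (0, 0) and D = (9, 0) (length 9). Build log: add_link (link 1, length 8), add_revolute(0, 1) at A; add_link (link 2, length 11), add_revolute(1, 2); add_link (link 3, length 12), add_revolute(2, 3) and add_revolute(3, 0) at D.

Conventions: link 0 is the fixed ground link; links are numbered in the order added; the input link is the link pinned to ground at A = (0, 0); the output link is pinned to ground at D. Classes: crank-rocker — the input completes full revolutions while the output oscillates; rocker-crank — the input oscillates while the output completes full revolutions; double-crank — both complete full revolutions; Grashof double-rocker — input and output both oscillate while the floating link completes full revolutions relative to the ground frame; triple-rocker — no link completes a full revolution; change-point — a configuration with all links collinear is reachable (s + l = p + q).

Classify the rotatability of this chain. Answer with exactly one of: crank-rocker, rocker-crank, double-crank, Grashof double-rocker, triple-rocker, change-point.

lengths: ground=9, input=8, coupler=11, output=12
sorted: s=8 (shortest), l=12 (longest), p+q=20
s + l = 20 vs p + q = 20
s + l = p + q → change-point (collinear configuration reachable)

change-point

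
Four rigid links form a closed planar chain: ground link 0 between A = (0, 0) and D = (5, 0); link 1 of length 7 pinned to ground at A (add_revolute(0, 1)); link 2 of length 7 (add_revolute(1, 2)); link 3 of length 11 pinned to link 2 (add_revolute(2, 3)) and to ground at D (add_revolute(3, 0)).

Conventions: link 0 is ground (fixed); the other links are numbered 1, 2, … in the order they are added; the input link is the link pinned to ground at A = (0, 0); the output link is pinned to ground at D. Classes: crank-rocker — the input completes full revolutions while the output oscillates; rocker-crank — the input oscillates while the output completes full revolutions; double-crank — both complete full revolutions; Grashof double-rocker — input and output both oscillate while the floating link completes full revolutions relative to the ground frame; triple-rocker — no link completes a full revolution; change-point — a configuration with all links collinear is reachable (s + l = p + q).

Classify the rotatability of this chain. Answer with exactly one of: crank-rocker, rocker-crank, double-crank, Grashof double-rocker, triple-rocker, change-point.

lengths: ground=5, input=7, coupler=7, output=11
sorted: s=5 (shortest), l=11 (longest), p+q=14
s + l = 16 vs p + q = 14
s + l > p + q → non-Grashof → no link fully rotates → triple-rocker

triple-rocker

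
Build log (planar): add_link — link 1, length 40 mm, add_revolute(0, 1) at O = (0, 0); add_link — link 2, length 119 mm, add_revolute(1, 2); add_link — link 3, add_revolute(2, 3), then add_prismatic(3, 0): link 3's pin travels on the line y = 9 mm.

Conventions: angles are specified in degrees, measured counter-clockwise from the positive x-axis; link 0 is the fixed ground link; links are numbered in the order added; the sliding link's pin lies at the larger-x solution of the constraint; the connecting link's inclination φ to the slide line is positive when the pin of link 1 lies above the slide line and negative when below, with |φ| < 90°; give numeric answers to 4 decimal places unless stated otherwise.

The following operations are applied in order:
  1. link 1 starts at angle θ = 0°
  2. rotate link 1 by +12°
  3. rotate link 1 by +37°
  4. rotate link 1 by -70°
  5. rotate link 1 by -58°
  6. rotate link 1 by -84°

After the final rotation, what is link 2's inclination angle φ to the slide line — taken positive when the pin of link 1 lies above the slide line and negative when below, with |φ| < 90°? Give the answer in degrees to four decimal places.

geometry: r = 40 mm, L = 119 mm, e = 9 mm; θ starts at 0°
rotate link 1 by +12°: θ ← 0° +12° = 12°
rotate link 1 by +37°: θ ← 12° +37° = 49°
rotate link 1 by -70°: θ ← 49° -70° = -21°
rotate link 1 by -58°: θ ← -21° -58° = -79°
rotate link 1 by -84°: θ ← -79° -84° = -163°
h = r sin θ − e = -11.694868 − 9 = -20.694868
sin φ = h / L = -20.694868 / 119 = -0.17390646
φ = arcsin(-0.17390646) = -10.015027°

-10.0150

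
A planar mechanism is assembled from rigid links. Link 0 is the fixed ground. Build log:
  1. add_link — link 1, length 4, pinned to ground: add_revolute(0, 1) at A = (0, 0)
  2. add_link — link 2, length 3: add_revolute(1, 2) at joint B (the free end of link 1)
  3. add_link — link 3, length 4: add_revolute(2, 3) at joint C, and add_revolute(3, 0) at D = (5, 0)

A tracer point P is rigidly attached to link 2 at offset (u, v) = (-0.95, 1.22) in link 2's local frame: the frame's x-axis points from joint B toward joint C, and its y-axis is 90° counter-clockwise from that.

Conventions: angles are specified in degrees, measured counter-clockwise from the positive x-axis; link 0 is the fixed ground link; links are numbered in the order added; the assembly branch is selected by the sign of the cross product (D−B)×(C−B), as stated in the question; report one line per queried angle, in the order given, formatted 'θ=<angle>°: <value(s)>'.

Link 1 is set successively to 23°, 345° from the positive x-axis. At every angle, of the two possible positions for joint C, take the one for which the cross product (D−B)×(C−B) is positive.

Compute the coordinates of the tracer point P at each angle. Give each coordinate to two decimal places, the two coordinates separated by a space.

A=(0,0), D=(5.00,0)
θ=23°: B = A + 4.00·(cos23°, sin23°) = (3.6820, 1.5629)
θ=23°: |BD| = 2.0445
θ=23°: circle(B,3.00) ∩ circle(D,4.00): a=-0.6897, h=2.9196
θ=23°:   candidates: C₊=(5.4694,3.9724) cross=5.969; C₋=(1.0054,0.2080) cross=-5.969
θ=23°:   branch + wants cross > 0 → take C=(5.4694,3.9724) (cross=5.969)
θ=23°: ex = (C−B)/|BC| = (0.5958,0.8031); ey = (-0.8031,0.5958)
θ=23°: P = B + -0.95·ex + 1.22·ey = (2.1362,1.5268)
θ=345°: B = A + 4.00·(cos345°, sin345°) = (3.8637, -1.0353)
θ=345°: |BD| = 1.5372
θ=345°: circle(B,3.00) ∩ circle(D,4.00): a=-1.5083, h=2.5933
θ=345°:   candidates: C₊=(1.0022,-0.1341) cross=3.986; C₋=(4.4953,-3.9680) cross=-3.986
θ=345°:   branch + wants cross > 0 → take C=(1.0022,-0.1341) (cross=3.986)
θ=345°: ex = (C−B)/|BC| = (-0.9538,0.3004); ey = (-0.3004,-0.9538)
θ=345°: P = B + -0.95·ex + 1.22·ey = (4.4034,-2.4843)

θ=23°: 2.14 1.53
θ=345°: 4.40 -2.48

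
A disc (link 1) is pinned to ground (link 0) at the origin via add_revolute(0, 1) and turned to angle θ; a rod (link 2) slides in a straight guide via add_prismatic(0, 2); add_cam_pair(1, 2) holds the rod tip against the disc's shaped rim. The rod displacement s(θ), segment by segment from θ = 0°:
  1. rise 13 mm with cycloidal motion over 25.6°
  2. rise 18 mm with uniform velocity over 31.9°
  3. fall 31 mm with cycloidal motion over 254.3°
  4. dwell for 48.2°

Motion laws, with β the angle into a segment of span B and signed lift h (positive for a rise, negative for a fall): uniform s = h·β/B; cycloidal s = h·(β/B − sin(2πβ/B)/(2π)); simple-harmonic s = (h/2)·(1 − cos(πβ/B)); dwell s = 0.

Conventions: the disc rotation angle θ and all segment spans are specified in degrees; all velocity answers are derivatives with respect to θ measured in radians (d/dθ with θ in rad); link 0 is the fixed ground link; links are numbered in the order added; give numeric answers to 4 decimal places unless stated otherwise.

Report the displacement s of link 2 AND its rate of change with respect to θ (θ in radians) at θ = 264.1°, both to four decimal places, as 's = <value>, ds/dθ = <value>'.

segment 1 (0° to 25.6°, cycloidal, h = 13) is passed completely: s = 0.0000 + (13) = 13.0000
segment 2 (25.6° to 57.5°, uniform, h = 18) is passed completely: s = 13.0000 + (18) = 31.0000
θ = 264.1° falls in segment 3 (57.5° to 311.8°, cycloidal, h = -31): β = 264.1 − 57.5 = 206.6°, B = 254.3°; Δs = -31·(0.8124 − sin(2π·0.8124)/(2π)) = -29.7443; s = 31.0000 − 29.7443 = 1.2557
velocity in seg [57.5°–311.8°] (cycloidal), θ in radians: β = 206.6° = 3.6059 rad, B = 254.3° = 4.4384 rad; ds/dθ = (h/B)(1 − cos(2πβ/B)) = ((-31)/4.4384)(1 − cos(2π·0.8124)) = -4.314664 mm/rad

s = 1.2557, ds/dθ = -4.3147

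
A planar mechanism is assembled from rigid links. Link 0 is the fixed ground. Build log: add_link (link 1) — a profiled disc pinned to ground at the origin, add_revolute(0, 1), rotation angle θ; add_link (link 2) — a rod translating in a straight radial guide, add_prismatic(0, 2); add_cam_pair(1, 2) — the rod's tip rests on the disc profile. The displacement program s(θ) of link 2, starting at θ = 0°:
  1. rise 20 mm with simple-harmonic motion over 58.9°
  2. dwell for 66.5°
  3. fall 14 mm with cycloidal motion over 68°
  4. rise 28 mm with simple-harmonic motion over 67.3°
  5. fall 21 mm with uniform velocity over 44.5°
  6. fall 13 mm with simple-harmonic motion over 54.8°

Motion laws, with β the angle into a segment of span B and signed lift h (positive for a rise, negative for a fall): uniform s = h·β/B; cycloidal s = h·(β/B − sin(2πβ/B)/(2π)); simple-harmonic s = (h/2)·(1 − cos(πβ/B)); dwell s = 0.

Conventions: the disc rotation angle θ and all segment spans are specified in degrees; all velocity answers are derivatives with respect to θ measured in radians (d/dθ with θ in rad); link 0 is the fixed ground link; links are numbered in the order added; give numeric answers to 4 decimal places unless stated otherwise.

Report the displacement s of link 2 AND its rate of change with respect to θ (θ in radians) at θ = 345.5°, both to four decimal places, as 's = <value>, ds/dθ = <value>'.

seg 1 [0°–58.9°] simple-harmonic, h=20: full span → s += 20 → s = 20.0000
seg 2 [58.9°–125.4°] dwell: s stays 20.0000
seg 3 [125.4°–193.4°] cycloidal, h=-14: full span → s += -14 → s = 6.0000
seg 4 [193.4°–260.7°] simple-harmonic, h=28: full span → s += 28 → s = 34.0000
seg 5 [260.7°–305.2°] uniform, h=-21: full span → s += -21 → s = 13.0000
seg 6 [305.2°–360°] simple-harmonic, h=-13: θ=345.5° here. β=40.3, B=54.8. -13/2·(1 − cos(π·0.7354)) = -10.8806 → s = 2.1194
velocity in seg [305.2°–360°] (simple-harmonic), θ in radians: β = 40.3° = 0.7034 rad, B = 54.8° = 0.9564 rad; ds/dθ = (πh/(2B)) sin(πβ/B) = (π·(-13)/(2·0.9564)) sin(π·0.7354) = -15.773259 mm/rad

s = 2.1194, ds/dθ = -15.7733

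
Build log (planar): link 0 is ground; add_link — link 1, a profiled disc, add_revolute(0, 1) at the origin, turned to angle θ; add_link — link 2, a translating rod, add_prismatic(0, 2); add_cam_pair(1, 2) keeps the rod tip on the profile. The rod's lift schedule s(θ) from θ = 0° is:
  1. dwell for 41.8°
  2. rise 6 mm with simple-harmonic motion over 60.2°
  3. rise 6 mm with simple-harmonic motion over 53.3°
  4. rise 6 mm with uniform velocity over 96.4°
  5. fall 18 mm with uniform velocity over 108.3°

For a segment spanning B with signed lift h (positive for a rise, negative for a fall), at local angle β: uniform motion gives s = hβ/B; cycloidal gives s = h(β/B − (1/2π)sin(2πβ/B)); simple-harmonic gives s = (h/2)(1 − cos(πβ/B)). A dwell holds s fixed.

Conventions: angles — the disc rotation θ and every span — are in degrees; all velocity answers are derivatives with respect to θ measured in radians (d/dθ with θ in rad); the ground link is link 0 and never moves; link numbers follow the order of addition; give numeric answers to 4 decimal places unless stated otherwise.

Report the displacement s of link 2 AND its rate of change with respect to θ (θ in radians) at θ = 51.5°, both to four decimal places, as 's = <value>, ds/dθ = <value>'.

seg 1 [0°–41.8°] dwell: s stays 0.0000
seg 2 [41.8°–102°] simple-harmonic, h=6: θ=51.5° here. β=9.7, B=60.2. 6/2·(1 − cos(π·0.1611)) = 0.3762 → s = 0.3762
velocity in seg [41.8°–102°] (simple-harmonic), θ in radians: β = 9.7° = 0.1693 rad, B = 60.2° = 1.0507 rad; ds/dθ = (πh/(2B)) sin(πβ/B) = (π·6/(2·1.0507)) sin(π·0.1611) = 4.349246 mm/rad

s = 0.3762, ds/dθ = 4.3492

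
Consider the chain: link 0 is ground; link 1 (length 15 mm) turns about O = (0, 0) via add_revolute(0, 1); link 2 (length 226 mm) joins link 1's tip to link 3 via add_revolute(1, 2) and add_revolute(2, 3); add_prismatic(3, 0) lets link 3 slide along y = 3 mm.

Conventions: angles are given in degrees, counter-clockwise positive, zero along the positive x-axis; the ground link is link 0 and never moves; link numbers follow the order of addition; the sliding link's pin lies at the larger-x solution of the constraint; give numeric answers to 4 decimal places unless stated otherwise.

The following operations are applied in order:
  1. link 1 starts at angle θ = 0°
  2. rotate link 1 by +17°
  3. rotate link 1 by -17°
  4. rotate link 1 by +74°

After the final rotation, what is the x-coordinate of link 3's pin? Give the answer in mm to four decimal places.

geometry: r = 15 mm, L = 226 mm, e = 3 mm; θ starts at 0°
rotate link 1 by +17°: θ ← 0° +17° = 17°
rotate link 1 by -17°: θ ← 17° -17° = 0°
rotate link 1 by +74°: θ ← 0° +74° = 74°
crank pin P = (r cos θ, r sin θ) = (4.134560, 14.418925)
h = r sin θ − e = 14.418925 − 3 = 11.418925
x = r cos θ + √(L² − h²) = 4.134560 + 225.711338 = 229.845898

229.8459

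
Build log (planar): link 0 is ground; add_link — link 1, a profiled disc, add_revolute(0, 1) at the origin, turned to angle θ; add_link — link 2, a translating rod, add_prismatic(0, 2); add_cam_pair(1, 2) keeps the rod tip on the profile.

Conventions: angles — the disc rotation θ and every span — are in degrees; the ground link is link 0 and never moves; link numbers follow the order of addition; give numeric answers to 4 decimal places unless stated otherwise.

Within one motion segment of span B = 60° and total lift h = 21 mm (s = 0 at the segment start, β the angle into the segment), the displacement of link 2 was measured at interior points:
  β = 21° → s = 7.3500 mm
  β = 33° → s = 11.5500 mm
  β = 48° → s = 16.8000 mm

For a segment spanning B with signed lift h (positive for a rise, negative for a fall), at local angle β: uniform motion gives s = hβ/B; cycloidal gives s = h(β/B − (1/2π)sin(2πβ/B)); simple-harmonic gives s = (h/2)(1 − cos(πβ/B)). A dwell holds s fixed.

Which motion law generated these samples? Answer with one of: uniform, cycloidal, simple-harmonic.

candidates at β/B = r: uniform s = h·r (linear in β); cycloidal s = h·(r − sin(2πr)/(2π)); simple-harmonic s = (h/2)(1 − cos(πr))
β=21°: printed 7.3500 | uniform 7.3500, cycloidal 4.6461, simple-harmonic 5.7331
β=33°: printed 11.5500 | uniform 11.5500, cycloidal 12.5828, simple-harmonic 12.1426
β=48°: printed 16.8000 | uniform 16.8000, cycloidal 19.9787, simple-harmonic 18.9947
only one law matches every sample → uniform

uniform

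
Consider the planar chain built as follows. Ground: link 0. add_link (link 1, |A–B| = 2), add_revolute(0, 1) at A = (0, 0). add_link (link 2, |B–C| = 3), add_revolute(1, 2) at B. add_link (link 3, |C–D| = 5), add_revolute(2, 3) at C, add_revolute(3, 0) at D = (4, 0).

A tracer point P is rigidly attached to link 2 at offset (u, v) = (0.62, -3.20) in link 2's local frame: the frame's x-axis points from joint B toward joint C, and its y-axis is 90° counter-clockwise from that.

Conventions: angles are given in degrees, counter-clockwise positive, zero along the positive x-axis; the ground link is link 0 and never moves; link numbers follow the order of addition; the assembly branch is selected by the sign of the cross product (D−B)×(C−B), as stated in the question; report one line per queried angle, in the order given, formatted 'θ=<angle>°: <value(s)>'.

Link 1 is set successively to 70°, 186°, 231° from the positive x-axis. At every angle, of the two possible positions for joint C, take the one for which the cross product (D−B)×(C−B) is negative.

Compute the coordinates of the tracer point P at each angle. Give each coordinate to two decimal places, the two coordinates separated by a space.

A=(0,0), D=(4.00,0)
θ=70°: B = A + 2.00·(cos70°, sin70°) = (0.6840, 1.8794)
θ=70°: |BD| = 3.8115
θ=70°: circle(B,3.00) ∩ circle(D,5.00): a=-0.1931, h=2.9938
θ=70°:   candidates: C₊=(1.9922,4.5792) cross=11.411; C₋=(-0.9602,-0.6299) cross=-11.411
θ=70°:   branch - wants cross < 0 → take C=(-0.9602,-0.6299) (cross=-11.411)
θ=70°: ex = (C−B)/|BC| = (-0.5481,-0.8364); ey = (0.8364,-0.5481)
θ=70°: P = B + 0.62·ex + -3.20·ey = (-2.3324,3.1146)
θ=186°: B = A + 2.00·(cos186°, sin186°) = (-1.9890, -0.2091)
θ=186°: |BD| = 5.9927
θ=186°: circle(B,3.00) ∩ circle(D,5.00): a=1.6614, h=2.4980
θ=186°:   candidates: C₊=(-0.4158,2.3453) cross=14.969; C₋=(-0.2415,-2.6475) cross=-14.969
θ=186°:   branch - wants cross < 0 → take C=(-0.2415,-2.6475) (cross=-14.969)
θ=186°: ex = (C−B)/|BC| = (0.5825,-0.8128); ey = (0.8128,0.5825)
θ=186°: P = B + 0.62·ex + -3.20·ey = (-4.2289,-2.5770)
θ=231°: B = A + 2.00·(cos231°, sin231°) = (-1.2586, -1.5543)
θ=231°: |BD| = 5.4835
θ=231°: circle(B,3.00) ∩ circle(D,5.00): a=1.2829, h=2.7119
θ=231°:   candidates: C₊=(-0.7971,1.4100) cross=14.871; C₋=(0.7403,-3.7913) cross=-14.871
θ=231°:   branch - wants cross < 0 → take C=(0.7403,-3.7913) (cross=-14.871)
θ=231°: ex = (C−B)/|BC| = (0.6663,-0.7457); ey = (0.7457,0.6663)
θ=231°: P = B + 0.62·ex + -3.20·ey = (-3.2317,-4.1488)

θ=70°: -2.33 3.11
θ=186°: -4.23 -2.58
θ=231°: -3.23 -4.15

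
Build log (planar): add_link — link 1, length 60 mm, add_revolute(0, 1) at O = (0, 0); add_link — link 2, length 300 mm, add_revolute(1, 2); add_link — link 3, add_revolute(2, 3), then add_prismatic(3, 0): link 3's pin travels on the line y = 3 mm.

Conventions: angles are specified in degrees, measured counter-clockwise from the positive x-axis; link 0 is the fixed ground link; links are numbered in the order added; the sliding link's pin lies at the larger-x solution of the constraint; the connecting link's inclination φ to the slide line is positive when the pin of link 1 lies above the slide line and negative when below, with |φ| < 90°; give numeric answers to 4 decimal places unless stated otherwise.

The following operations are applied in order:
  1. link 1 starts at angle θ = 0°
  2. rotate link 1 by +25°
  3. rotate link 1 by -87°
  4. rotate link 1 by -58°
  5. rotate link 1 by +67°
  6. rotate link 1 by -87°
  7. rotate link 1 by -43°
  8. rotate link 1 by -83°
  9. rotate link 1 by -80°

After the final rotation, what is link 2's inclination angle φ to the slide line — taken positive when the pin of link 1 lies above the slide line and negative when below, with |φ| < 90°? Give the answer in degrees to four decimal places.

geometry: r = 60 mm, L = 300 mm, e = 3 mm; θ starts at 0°
rotate link 1 by +25°: θ ← 0° +25° = 25°
rotate link 1 by -87°: θ ← 25° -87° = -62°
rotate link 1 by -58°: θ ← -62° -58° = -120°
rotate link 1 by +67°: θ ← -120° +67° = -53°
rotate link 1 by -87°: θ ← -53° -87° = -140°
rotate link 1 by -43°: θ ← -140° -43° = -183°
rotate link 1 by -83°: θ ← -183° -83° = -266°
rotate link 1 by -80°: θ ← -266° -80° = -346°
h = r sin θ − e = 14.515314 − 3 = 11.515314
sin φ = h / L = 11.515314 / 300 = 0.03838438
φ = arcsin(0.03838438) = 2.199803°

2.1998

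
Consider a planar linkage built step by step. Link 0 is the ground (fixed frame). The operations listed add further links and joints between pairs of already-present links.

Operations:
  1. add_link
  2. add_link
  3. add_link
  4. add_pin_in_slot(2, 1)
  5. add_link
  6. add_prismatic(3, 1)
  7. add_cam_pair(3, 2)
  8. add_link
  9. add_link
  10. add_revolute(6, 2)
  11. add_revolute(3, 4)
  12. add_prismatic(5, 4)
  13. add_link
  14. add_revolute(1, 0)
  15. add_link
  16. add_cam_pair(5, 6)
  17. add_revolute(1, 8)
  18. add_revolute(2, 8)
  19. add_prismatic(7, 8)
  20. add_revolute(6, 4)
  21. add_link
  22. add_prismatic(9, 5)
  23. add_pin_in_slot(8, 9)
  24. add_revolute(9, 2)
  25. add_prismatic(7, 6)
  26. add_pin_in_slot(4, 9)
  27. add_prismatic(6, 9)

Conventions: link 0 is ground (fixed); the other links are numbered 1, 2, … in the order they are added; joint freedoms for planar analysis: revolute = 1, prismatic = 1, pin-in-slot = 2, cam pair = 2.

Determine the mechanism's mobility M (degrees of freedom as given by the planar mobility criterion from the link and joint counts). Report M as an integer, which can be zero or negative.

L=1 J1=0 J2=0
add link → L=2 J1=0 J2=0
add link → L=3 J1=0 J2=0
add link → L=4 J1=0 J2=0
PS@2,1 dof=2 J2 → L=4 J1=0 J2=1
add link → L=5 J1=0 J2=1
P@3,1 dof=1 J1 → L=5 J1=1 J2=1
C@3,2 dof=2 J2 → L=5 J1=1 J2=2
add link → L=6 J1=1 J2=2
add link → L=7 J1=1 J2=2
R@6,2 dof=1 J1 → L=7 J1=2 J2=2
R@3,4 dof=1 J1 → L=7 J1=3 J2=2
P@5,4 dof=1 J1 → L=7 J1=4 J2=2
add link → L=8 J1=4 J2=2
R@1,0 dof=1 J1 → L=8 J1=5 J2=2
add link → L=9 J1=5 J2=2
C@5,6 dof=2 J2 → L=9 J1=5 J2=3
R@1,8 dof=1 J1 → L=9 J1=6 J2=3
R@2,8 dof=1 J1 → L=9 J1=7 J2=3
P@7,8 dof=1 J1 → L=9 J1=8 J2=3
R@6,4 dof=1 J1 → L=9 J1=9 J2=3
add link → L=10 J1=9 J2=3
P@9,5 dof=1 J1 → L=10 J1=10 J2=3
PS@8,9 dof=2 J2 → L=10 J1=10 J2=4
R@9,2 dof=1 J1 → L=10 J1=11 J2=4
P@7,6 dof=1 J1 → L=10 J1=12 J2=4
PS@4,9 dof=2 J2 → L=10 J1=12 J2=5
P@6,9 dof=1 J1 → L=10 J1=13 J2=5
M=3(L−1)−2J1−J2=3·9−2·13−5=-4

M = -4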